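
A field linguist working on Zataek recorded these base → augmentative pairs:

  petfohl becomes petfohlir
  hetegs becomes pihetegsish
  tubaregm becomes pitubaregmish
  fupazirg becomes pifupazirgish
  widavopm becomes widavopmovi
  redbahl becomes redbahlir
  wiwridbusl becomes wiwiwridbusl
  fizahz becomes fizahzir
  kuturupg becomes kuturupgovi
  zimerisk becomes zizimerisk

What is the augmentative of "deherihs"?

petfohl and wiwridbusl both end in -l yet inflect differently (petfohlir, wiwiwridbusl), so the final letter is not what conditions the rule; the second-to-last letter is.
"deherihs" has second-to-last letter 'h'. The stems whose second-to-last letter is 'h' (petfohl → petfohlir, redbahl → redbahlir, fizahz → fizahzir) add -ir.
The other patterns: stems whose second-to-last letter is 's' repeat the first consonant+vowel as a prefix; stems whose second-to-last letter is 'p' add -ovi; stems whose second-to-last letter is 'g' or 'r' add pi- … -ish around the stem.
So deherihs → deherihsir.

deherihsir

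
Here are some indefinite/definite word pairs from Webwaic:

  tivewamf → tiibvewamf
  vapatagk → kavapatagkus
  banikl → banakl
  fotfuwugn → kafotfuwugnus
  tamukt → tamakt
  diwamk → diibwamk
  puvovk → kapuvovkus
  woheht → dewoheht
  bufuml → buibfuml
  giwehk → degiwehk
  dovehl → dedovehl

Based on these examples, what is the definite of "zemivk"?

"zemivk" has second-to-last letter 'v'. The one such stem in the data (puvovk → kapuvovkus) adds ka- … -us around the stem, so the same rule applies.
So zemivk → kazemivkus.

kazemivkus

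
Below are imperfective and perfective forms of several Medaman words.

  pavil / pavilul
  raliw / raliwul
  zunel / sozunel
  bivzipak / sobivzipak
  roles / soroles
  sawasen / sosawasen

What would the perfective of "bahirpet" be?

pavil and zunel both end in -l yet inflect differently (pavilul, sozunel), so the final letter is not what conditions the rule; the last vowel is.
"bahirpet" has last vowel 'e'. The stems whose last vowel is 'e' (zunel → sozunel, roles → soroles, sawasen → sosawasen) add the prefix so-.
The other pattern: stems whose last vowel is 'i' add -ul.
So bahirpet → sobahirpet.

sobahirpet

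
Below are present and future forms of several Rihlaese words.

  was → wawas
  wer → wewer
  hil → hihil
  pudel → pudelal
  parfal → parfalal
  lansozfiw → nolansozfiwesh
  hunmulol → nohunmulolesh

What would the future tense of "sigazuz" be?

nosigazuzesh

hil and pudel both end in -l yet inflect differently (hihil, pudelal), so the final letter is not what conditions the rule; the number of vowels is.
"sigazuz" has 3 vowels. The stems with 3 vowels (lansozfiw → nolansozfiwesh, hunmulol → nohunmulolesh) add no- … -esh around the stem.
So sigazuz → nosigazuzesh.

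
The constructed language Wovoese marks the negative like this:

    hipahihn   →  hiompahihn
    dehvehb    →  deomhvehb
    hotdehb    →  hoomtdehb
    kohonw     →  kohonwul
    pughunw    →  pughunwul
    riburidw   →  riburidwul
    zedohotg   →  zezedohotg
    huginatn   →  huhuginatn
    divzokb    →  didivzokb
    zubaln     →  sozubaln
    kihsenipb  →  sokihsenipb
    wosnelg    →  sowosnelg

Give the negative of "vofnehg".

voomfnehg

hipahihn and huginatn both end in -n yet inflect differently (hiompahihn, huhuginatn), so the final letter is not what conditions the rule; the second-to-last letter is.
"vofnehg" has second-to-last letter 'h'. The stems whose second-to-last letter is 'h' (hipahihn → hiompahihn, dehvehb → deomhvehb, hotdehb → hoomtdehb) insert -om- after the first vowel.
So vofnehg → voomfnehg.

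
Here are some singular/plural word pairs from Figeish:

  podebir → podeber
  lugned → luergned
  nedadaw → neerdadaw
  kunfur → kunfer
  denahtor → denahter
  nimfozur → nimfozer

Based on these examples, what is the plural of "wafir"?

nimfozur and nedadaw both begin with n- yet inflect differently (nimfozer, neerdadaw), so the first letter is not what conditions the rule; the final letter is.
"wafir" ends in -r. The stems ending in -r (nimfozur → nimfozer, podebir → podeber, kunfur → kunfer) change the last vowel to 'e'.
The other pattern: stems ending in -d or -w insert -er- after the first vowel.
So wafir → wafer.

wafer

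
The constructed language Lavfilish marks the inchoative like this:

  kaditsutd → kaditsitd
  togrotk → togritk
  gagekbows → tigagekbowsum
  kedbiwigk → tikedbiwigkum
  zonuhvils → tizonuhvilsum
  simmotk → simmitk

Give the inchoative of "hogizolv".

tihogizolvum

togrotk and kedbiwigk both end in -k yet inflect differently (togritk, tikedbiwigkum), so the final letter is not what conditions the rule; the second-to-last letter is.
"hogizolv" has second-to-last letter 'l'. The one such stem in the data (zonuhvils → tizonuhvilsum) adds ti- … -um around the stem, so the same rule applies.
So hogizolv → tihogizolvum.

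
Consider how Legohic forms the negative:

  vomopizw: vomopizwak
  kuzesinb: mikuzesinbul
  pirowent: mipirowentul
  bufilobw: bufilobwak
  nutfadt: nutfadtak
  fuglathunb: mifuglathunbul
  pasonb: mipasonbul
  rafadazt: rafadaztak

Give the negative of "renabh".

renabhak

pirowent and nutfadt both end in -t yet inflect differently (mipirowentul, nutfadtak), so the final letter is not what conditions the rule; the second-to-last letter is.
"renabh" has second-to-last letter 'b'. The one such stem in the data (bufilobw → bufilobwak) adds -ak, so the same rule applies.
The other pattern: stems whose second-to-last letter is 'n' add mi- … -ul around the stem.
So renabh → renabhak.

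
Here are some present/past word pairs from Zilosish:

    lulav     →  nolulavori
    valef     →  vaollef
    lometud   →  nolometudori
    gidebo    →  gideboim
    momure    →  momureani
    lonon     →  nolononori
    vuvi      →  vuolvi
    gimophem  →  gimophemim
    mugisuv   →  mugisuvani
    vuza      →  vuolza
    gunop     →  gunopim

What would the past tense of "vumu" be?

vuolmu

mugisuv and lulav both end in -v yet inflect differently (mugisuvani, nolulavori), so the final letter is not what conditions the rule; the first letter is.
"vumu" begins with v-. The stems beginning with v- (valef → vaollef, vuza → vuolza, vuvi → vuolvi) insert -ol- after the first vowel.
So vumu → vuolmu.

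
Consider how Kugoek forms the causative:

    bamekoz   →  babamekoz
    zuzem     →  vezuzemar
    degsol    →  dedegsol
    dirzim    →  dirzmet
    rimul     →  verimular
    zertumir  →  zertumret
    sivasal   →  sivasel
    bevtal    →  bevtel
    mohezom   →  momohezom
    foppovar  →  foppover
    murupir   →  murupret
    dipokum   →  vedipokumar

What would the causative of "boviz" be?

"boviz" has last vowel 'i'. The stems whose last vowel is 'i' (zertumir → zertumret, dirzim → dirzmet, murupir → murupret) delete the last vowel and add -et.
The other patterns: stems whose last vowel is 'o' repeat the first consonant+vowel as a prefix; stems whose last vowel is 'a' change the last vowel to 'e'; stems whose last vowel is 'e' or 'u' add ve- … -ar around the stem.
So boviz → bovzet.

bovzet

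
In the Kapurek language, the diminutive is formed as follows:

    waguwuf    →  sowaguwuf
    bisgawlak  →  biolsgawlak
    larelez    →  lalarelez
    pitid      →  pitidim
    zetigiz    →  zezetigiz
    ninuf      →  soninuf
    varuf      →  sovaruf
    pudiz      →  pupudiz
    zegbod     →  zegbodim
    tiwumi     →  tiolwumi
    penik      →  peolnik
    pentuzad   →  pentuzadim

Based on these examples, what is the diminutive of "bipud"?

bipudim

zetigiz and pitid both have last vowel 'i' yet inflect differently (zezetigiz, pitidim), so the last vowel is not what conditions the rule; the final letter is.
"bipud" ends in -d. The stems ending in -d (pitid → pitidim, pentuzad → pentuzadim, zegbod → zegbodim) add -im.
The other patterns: stems ending in -z repeat the first consonant+vowel as a prefix; stems ending in -f add the prefix so-; stems ending in -i or -k insert -ol- after the first vowel.
So bipud → bipudim.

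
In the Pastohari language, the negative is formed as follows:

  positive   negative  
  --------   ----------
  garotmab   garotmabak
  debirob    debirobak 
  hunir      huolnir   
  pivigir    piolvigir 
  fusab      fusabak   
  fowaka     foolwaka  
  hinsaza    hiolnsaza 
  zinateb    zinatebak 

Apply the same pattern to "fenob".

garotmab and fowaka both have last vowel 'a' yet inflect differently (garotmabak, foolwaka), so the last vowel is not what conditions the rule; the final letter is.
"fenob" ends in -b. The stems ending in -b (garotmab → garotmabak, zinateb → zinatebak, debirob → debirobak) add -ak.
The other pattern: stems ending in -a or -r insert -ol- after the first vowel.
So fenob → fenobak.

fenobak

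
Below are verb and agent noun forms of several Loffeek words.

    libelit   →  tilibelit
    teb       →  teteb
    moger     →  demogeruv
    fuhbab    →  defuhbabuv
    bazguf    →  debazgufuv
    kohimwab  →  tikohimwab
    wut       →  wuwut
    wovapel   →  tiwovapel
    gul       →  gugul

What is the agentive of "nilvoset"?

tinilvoset

teb and fuhbab both end in -b yet inflect differently (teteb, defuhbabuv), so the final letter is not what conditions the rule; the number of vowels is.
"nilvoset" has 3 vowels. The stems with 3 vowels (libelit → tilibelit, kohimwab → tikohimwab, wovapel → tiwovapel) add the prefix ti-.
The other patterns: stems with 1 vowel repeat the first consonant+vowel as a prefix; stems with 2 vowels add de- … -uv around the stem.
So nilvoset → tinilvoset.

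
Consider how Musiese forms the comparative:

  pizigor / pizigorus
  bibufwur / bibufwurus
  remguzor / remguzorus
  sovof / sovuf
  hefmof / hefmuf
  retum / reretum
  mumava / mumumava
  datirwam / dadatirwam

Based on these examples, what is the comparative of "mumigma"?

mumumigma

pizigor and sovof both have last vowel 'o' yet inflect differently (pizigorus, sovuf), so the last vowel is not what conditions the rule; the final letter is.
"mumigma" ends in -a. The one such stem in the data (mumava → mumumava) repeats the first consonant+vowel as a prefix (as do retum, datirwam), so the same rule applies.
So mumigma → mumumigma.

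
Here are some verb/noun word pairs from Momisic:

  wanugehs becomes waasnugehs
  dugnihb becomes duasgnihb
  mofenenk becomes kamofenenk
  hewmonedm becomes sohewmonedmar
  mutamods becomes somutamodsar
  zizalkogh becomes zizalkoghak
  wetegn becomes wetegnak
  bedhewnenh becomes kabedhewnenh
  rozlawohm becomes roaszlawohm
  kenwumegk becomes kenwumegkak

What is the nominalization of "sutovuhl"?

suastovuhl

hewmonedm and rozlawohm both end in -m yet inflect differently (sohewmonedmar, roaszlawohm), so the final letter is not what conditions the rule; the second-to-last letter is.
"sutovuhl" has second-to-last letter 'h'. The stems whose second-to-last letter is 'h' (dugnihb → duasgnihb, rozlawohm → roaszlawohm, wanugehs → waasnugehs) insert -as- after the first vowel.
The other patterns: stems whose second-to-last letter is 'd' add so- … -ar around the stem; stems whose second-to-last letter is 'g' add -ak; stems whose second-to-last letter is 'n' add the prefix ka-.
So sutovuhl → suastovuhl.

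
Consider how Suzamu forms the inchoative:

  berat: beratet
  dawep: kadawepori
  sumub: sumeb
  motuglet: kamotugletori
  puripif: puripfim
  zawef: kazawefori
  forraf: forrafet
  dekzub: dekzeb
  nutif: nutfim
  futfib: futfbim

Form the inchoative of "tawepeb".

katawepebori

"tawepeb" has last vowel 'e'. The stems whose last vowel is 'e' (dawep → kadawepori, motuglet → kamotugletori, zawef → kazawefori) add ka- … -ori around the stem.
The other patterns: stems whose last vowel is 'i' delete the last vowel and add -im; stems whose last vowel is 'u' change the last vowel to 'e'; stems whose last vowel is 'a' add -et.
So tawepeb → katawepebori.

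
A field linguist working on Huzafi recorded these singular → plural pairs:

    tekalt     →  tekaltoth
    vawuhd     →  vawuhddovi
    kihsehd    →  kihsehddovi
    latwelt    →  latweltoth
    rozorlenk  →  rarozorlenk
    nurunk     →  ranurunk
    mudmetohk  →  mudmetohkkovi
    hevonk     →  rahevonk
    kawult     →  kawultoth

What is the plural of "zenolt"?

zenoltoth

"zenolt" has second-to-last letter 'l'. The stems whose second-to-last letter is 'l' (latwelt → latweltoth, tekalt → tekaltoth, kawult → kawultoth) add -oth.
The other patterns: stems whose second-to-last letter is 'h' double the final consonant and add -ovi; stems whose second-to-last letter is 'n' add the prefix ra-.
So zenolt → zenoltoth.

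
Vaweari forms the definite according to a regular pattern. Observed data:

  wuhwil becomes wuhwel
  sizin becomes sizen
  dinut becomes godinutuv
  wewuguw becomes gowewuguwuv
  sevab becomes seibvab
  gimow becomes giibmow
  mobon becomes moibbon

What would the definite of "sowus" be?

gosowusuv

wewuguw and gimow both end in -w yet inflect differently (gowewuguwuv, giibmow), so the final letter is not what conditions the rule; the last vowel is.
"sowus" has last vowel 'u'. The stems whose last vowel is 'u' (dinut → godinutuv, wewuguw → gowewuguwuv) add go- … -uv around the stem.
The other patterns: stems whose last vowel is 'i' change the last vowel to 'e'; stems whose last vowel is 'a' or 'o' insert -ib- after the first vowel.
So sowus → gosowusuv.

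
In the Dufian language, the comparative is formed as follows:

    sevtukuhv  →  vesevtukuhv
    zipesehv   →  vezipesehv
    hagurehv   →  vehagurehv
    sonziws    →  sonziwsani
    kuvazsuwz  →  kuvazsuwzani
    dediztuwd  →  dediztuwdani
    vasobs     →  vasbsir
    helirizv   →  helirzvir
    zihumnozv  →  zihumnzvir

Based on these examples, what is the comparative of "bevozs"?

bevzsir

"bevozs" has second-to-last letter 'z'. The stems whose second-to-last letter is 'z' (helirizv → helirzvir, zihumnozv → zihumnzvir) delete the last vowel and add -ir.
The other patterns: stems whose second-to-last letter is 'h' add the prefix ve-; stems whose second-to-last letter is 'w' add -ani.
So bevozs → bevzsir.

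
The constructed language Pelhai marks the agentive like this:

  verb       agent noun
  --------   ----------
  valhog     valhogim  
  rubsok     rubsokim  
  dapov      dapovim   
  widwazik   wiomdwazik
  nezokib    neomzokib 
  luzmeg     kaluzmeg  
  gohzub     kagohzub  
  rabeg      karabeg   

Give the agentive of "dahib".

daomhib

rubsok and widwazik both end in -k yet inflect differently (rubsokim, wiomdwazik), so the final letter is not what conditions the rule; the last vowel is.
"dahib" has last vowel 'i'. The stems whose last vowel is 'i' (widwazik → wiomdwazik, nezokib → neomzokib) insert -om- after the first vowel.
So dahib → daomhib.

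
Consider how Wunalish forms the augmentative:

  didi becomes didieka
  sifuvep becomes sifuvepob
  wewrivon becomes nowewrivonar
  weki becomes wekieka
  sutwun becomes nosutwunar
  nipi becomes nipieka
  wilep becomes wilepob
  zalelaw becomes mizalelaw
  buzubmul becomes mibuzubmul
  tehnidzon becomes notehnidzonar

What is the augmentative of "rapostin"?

norapostinar

sutwun and buzubmul both have last vowel 'u' yet inflect differently (nosutwunar, mibuzubmul), so the last vowel is not what conditions the rule; the final letter is.
"rapostin" ends in -n. The stems ending in -n (wewrivon → nowewrivonar, tehnidzon → notehnidzonar, sutwun → nosutwunar) add no- … -ar around the stem.
The other patterns: stems ending in -i add -eka; stems ending in -p add -ob; stems ending in -l or -w add the prefix mi-.
So rapostin → norapostinar.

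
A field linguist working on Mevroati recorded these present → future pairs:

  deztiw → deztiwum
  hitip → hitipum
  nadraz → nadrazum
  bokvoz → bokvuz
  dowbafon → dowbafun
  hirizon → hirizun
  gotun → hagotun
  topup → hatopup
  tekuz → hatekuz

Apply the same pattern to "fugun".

nadraz and bokvoz both end in -z yet inflect differently (nadrazum, bokvuz), so the final letter is not what conditions the rule; the last vowel is.
"fugun" has last vowel 'u'. The stems whose last vowel is 'u' (gotun → hagotun, topup → hatopup, tekuz → hatekuz) add the prefix ha-.
So fugun → hafugun.

hafugun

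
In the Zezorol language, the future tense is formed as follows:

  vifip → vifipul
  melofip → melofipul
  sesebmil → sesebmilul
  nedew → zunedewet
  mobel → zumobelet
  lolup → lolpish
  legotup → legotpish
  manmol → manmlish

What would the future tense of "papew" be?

sesebmil and mobel both end in -l yet inflect differently (sesebmilul, zumobelet), so the final letter is not what conditions the rule; the last vowel is.
"papew" has last vowel 'e'. The stems whose last vowel is 'e' (nedew → zunedewet, mobel → zumobelet) add zu- … -et around the stem.
So papew → zupapewet.

zupapewet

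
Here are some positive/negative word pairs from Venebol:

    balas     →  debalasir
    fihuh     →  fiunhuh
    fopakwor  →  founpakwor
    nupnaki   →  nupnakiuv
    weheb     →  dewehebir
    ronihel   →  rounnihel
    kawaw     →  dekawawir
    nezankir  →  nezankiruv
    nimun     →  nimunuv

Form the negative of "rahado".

raunhado

nezankir and fopakwor both end in -r yet inflect differently (nezankiruv, founpakwor), so the final letter is not what conditions the rule; the first letter is.
"rahado" begins with r-. The one such stem in the data (ronihel → rounnihel) inserts -un- after the first vowel (as do fihuh, fopakwor), so the same rule applies.
The other patterns: stems beginning with n- add -uv; stems beginning with b-, k- or w- add de- … -ir around the stem.
So rahado → raunhado.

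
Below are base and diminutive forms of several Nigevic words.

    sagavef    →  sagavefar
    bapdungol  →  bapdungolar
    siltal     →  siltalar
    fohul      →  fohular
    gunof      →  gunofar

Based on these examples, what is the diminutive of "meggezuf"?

meggezufar

Every pair shown (sagavef → sagavefar, bapdungol → bapdungolar, siltal → siltalar, …) follows the same rule: add -ar.
So meggezuf → meggezufar.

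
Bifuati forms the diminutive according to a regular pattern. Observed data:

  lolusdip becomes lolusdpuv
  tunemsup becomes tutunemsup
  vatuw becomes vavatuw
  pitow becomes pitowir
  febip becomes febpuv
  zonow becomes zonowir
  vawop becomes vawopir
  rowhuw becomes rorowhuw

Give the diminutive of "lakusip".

lakuspuv

pitow and vatuw both end in -w yet inflect differently (pitowir, vavatuw), so the final letter is not what conditions the rule; the last vowel is.
"lakusip" has last vowel 'i'. The stems whose last vowel is 'i' (lolusdip → lolusdpuv, febip → febpuv) delete the last vowel and add -uv.
So lakusip → lakuspuv.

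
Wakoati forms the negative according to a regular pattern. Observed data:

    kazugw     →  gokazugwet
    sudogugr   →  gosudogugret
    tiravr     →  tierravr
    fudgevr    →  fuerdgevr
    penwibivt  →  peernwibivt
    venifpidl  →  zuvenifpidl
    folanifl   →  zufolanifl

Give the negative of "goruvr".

goerruvr

sudogugr and tiravr both end in -r yet inflect differently (gosudogugret, tierravr), so the final letter is not what conditions the rule; the second-to-last letter is.
"goruvr" has second-to-last letter 'v'. The stems whose second-to-last letter is 'v' (tiravr → tierravr, fudgevr → fuerdgevr, penwibivt → peernwibivt) insert -er- after the first vowel.
So goruvr → goerruvr.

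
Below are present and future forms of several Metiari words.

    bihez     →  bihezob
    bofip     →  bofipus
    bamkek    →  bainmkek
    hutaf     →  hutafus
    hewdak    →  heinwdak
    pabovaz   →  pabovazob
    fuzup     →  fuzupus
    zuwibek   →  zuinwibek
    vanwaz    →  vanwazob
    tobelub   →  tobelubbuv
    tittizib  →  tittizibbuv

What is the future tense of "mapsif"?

"mapsif" ends in -f. The one such stem in the data (hutaf → hutafus) adds -us, so the same rule applies.
The other patterns: stems ending in -k insert -in- after the first vowel; stems ending in -b double the final consonant and add -uv; stems ending in -z add -ob.
So mapsif → mapsifus.

mapsifus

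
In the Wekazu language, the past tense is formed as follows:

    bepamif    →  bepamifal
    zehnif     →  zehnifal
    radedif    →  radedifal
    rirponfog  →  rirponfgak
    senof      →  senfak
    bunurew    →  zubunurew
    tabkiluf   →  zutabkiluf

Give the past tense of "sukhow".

sukhwak

"sukhow" has last vowel 'o'. The stems whose last vowel is 'o' (rirponfog → rirponfgak, senof → senfak) delete the last vowel and add -ak.
So sukhow → sukhwak.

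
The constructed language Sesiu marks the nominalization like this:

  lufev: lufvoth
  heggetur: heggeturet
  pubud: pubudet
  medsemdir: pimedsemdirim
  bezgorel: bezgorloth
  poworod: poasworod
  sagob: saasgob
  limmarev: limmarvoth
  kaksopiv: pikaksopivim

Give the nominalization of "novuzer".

novuzroth

pubud and poworod both end in -d yet inflect differently (pubudet, poasworod), so the final letter is not what conditions the rule; the last vowel is.
"novuzer" has last vowel 'e'. The stems whose last vowel is 'e' (bezgorel → bezgorloth, limmarev → limmarvoth, lufev → lufvoth) delete the last vowel and add -oth.
The other patterns: stems whose last vowel is 'u' add -et; stems whose last vowel is 'o' insert -as- after the first vowel; stems whose last vowel is 'i' add pi- … -im around the stem.
So novuzer → novuzroth.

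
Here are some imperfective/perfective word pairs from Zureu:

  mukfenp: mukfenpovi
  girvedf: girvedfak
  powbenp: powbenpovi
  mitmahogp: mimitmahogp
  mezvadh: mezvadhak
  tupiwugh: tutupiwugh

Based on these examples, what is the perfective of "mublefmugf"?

"mublefmugf" has second-to-last letter 'g'. The stems whose second-to-last letter is 'g' (tupiwugh → tutupiwugh, mitmahogp → mimitmahogp) repeat the first consonant+vowel as a prefix.
The other patterns: stems whose second-to-last letter is 'd' add -ak; stems whose second-to-last letter is 'n' add -ovi.
So mublefmugf → mumublefmugf.

mumublefmugf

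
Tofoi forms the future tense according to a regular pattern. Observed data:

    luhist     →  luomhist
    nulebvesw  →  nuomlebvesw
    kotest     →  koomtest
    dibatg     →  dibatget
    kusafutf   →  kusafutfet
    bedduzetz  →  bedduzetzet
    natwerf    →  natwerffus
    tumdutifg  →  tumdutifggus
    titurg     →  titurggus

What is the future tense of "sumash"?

"sumash" has second-to-last letter 's'. The stems whose second-to-last letter is 's' (luhist → luomhist, nulebvesw → nuomlebvesw, kotest → koomtest) insert -om- after the first vowel.
So sumash → suommash.

suommash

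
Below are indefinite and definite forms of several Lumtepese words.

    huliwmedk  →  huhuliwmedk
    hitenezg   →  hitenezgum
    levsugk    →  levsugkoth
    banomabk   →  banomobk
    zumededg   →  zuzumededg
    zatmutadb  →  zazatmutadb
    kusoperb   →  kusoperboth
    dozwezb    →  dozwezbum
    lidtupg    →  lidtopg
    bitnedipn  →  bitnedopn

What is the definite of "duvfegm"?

"duvfegm" has second-to-last letter 'g'. The one such stem in the data (levsugk → levsugkoth) adds -oth, so the same rule applies.
So duvfegm → duvfegmoth.

duvfegmoth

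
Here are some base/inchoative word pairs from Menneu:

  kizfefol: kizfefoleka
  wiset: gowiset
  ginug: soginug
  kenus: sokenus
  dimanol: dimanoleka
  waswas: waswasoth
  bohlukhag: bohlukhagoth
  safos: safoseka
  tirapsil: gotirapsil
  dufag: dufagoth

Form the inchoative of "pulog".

pulogeka

tirapsil and kizfefol both end in -l yet inflect differently (gotirapsil, kizfefoleka), so the final letter is not what conditions the rule; the last vowel is.
"pulog" has last vowel 'o'. The stems whose last vowel is 'o' (kizfefol → kizfefoleka, safos → safoseka, dimanol → dimanoleka) add -eka.
The other patterns: stems whose last vowel is 'a' add -oth; stems whose last vowel is 'e' or 'i' add the prefix go-; stems whose last vowel is 'u' add the prefix so-.
So pulog → pulogeka.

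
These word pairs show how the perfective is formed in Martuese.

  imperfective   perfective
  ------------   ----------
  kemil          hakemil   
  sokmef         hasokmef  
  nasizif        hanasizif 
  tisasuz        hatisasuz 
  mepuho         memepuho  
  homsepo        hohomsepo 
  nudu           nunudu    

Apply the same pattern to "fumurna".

fufumurna

tisasuz and nudu both have last vowel 'u' yet inflect differently (hatisasuz, nunudu), so the last vowel is not what conditions the rule; whether the stem ends in a vowel or a consonant is.
"fumurna" ends in a vowel. The stems ending in a vowel (mepuho → memepuho, homsepo → hohomsepo, nudu → nunudu) repeat the first consonant+vowel as a prefix.
So fumurna → fufumurna.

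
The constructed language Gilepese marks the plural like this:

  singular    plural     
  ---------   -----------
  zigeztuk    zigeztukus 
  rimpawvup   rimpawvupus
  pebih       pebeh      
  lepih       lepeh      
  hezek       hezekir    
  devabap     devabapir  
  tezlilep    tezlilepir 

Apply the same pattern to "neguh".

"neguh" has last vowel 'u'. The stems whose last vowel is 'u' (zigeztuk → zigeztukus, rimpawvup → rimpawvupus) add -us.
So neguh → neguhus.

neguhus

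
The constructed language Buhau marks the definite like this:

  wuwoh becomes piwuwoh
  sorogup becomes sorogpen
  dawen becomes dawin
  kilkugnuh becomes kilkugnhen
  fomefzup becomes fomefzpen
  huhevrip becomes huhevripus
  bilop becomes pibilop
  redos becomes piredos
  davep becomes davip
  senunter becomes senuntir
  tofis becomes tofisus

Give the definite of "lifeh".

lifih

davep and fomefzup both end in -p yet inflect differently (davip, fomefzpen), so the final letter is not what conditions the rule; the last vowel is.
"lifeh" has last vowel 'e'. The stems whose last vowel is 'e' (dawen → dawin, davep → davip, senunter → senuntir) change the last vowel to 'i'.
The other patterns: stems whose last vowel is 'u' delete the last vowel and add -en; stems whose last vowel is 'o' add the prefix pi-; stems whose last vowel is 'i' add -us.
So lifeh → lifih.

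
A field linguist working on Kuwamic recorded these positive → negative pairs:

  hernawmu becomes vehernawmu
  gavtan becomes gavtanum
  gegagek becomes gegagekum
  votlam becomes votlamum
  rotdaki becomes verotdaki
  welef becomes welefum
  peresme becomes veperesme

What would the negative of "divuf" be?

divufum

peresme and welef both have last vowel 'e' yet inflect differently (veperesme, welefum), so the last vowel is not what conditions the rule; whether the stem ends in a vowel or a consonant is.
"divuf" ends in a consonant. The stems ending in a consonant (gavtan → gavtanum, welef → welefum, gegagek → gegagekum) add -um.
The other pattern: stems ending in a vowel add the prefix ve-.
So divuf → divufum.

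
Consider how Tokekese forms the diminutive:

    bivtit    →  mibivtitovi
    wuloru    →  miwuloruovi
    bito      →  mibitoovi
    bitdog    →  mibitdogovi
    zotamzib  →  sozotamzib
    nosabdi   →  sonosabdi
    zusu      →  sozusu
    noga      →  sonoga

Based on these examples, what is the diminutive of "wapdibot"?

miwapdibotovi

wuloru and zusu both end in -u yet inflect differently (miwuloruovi, sozusu), so the final letter is not what conditions the rule; the first letter is.
"wapdibot" begins with w-. The one such stem in the data (wuloru → miwuloruovi) adds mi- … -ovi around the stem, so the same rule applies.
The other pattern: stems beginning with n- or z- add the prefix so-.
So wapdibot → miwapdibotovi.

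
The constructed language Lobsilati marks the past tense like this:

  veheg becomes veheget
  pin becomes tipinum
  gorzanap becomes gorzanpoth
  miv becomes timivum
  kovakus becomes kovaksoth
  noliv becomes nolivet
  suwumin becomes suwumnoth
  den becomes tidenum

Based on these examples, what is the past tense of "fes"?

tifesum

miv and noliv both end in -v yet inflect differently (timivum, nolivet), so the final letter is not what conditions the rule; the number of vowels is.
"fes" has 1 vowel. The stems with 1 vowel (miv → timivum, pin → tipinum, den → tidenum) add ti- … -um around the stem.
The other patterns: stems with 2 vowels add -et; stems with 3 vowels delete the last vowel and add -oth.
So fes → tifesum.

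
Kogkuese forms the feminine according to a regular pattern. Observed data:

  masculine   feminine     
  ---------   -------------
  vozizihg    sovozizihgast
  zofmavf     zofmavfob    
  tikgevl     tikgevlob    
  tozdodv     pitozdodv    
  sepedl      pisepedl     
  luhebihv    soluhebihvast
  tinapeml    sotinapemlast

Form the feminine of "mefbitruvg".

mefbitruvgob

tinapeml and tikgevl both end in -l yet inflect differently (sotinapemlast, tikgevlob), so the final letter is not what conditions the rule; the second-to-last letter is.
"mefbitruvg" has second-to-last letter 'v'. The stems whose second-to-last letter is 'v' (zofmavf → zofmavfob, tikgevl → tikgevlob) add -ob.
So mefbitruvg → mefbitruvgob.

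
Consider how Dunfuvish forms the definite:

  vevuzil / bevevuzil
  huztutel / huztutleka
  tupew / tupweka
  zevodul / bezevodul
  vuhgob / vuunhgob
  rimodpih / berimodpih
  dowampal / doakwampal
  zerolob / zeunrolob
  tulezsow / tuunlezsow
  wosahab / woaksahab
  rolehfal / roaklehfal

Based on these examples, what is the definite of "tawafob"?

"tawafob" has last vowel 'o'. The stems whose last vowel is 'o' (vuhgob → vuunhgob, zerolob → zeunrolob, tulezsow → tuunlezsow) insert -un- after the first vowel.
The other patterns: stems whose last vowel is 'a' insert -ak- after the first vowel; stems whose last vowel is 'e' delete the last vowel and add -eka; stems whose last vowel is 'i' or 'u' add the prefix be-.
So tawafob → taunwafob.

taunwafob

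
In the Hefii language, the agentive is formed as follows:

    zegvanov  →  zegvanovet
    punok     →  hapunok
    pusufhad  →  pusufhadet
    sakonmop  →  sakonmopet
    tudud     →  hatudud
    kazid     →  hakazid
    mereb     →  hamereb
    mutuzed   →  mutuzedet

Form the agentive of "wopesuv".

"wopesuv" has 3 vowels. The stems with 3 vowels (pusufhad → pusufhadet, mutuzed → mutuzedet, zegvanov → zegvanovet) add -et.
The other pattern: stems with 2 vowels add the prefix ha-.
So wopesuv → wopesuvet.

wopesuvet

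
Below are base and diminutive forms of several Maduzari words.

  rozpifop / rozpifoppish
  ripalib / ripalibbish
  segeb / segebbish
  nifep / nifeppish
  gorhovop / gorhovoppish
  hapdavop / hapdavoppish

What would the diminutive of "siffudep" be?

siffudeppish

Every pair shown (rozpifop → rozpifoppish, ripalib → ripalibbish, segeb → segebbish, …) follows the same rule: double the final consonant and add -ish.
So siffudep → siffudeppish.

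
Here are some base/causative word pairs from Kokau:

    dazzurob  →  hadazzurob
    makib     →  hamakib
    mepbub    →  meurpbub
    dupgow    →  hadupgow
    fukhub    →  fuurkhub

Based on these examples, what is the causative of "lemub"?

leurmub

"lemub" has last vowel 'u'. The stems whose last vowel is 'u' (mepbub → meurpbub, fukhub → fuurkhub) insert -ur- after the first vowel.
The other pattern: stems whose last vowel is 'i' or 'o' add the prefix ha-.
So lemub → leurmub.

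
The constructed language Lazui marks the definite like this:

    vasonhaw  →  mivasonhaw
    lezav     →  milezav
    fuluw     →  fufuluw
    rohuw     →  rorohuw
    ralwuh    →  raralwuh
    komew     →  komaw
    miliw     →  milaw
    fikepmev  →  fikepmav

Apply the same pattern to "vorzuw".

vasonhaw and fuluw both end in -w yet inflect differently (mivasonhaw, fufuluw), so the final letter is not what conditions the rule; the last vowel is.
"vorzuw" has last vowel 'u'. The stems whose last vowel is 'u' (fuluw → fufuluw, rohuw → rorohuw, ralwuh → raralwuh) repeat the first consonant+vowel as a prefix.
So vorzuw → vovorzuw.

vovorzuw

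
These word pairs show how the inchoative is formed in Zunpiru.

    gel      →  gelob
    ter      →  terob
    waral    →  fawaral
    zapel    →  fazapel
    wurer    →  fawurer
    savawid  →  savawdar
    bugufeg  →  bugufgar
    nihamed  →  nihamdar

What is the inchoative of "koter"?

fakoter

gel and waral both end in -l yet inflect differently (gelob, fawaral), so the final letter is not what conditions the rule; the number of vowels is.
"koter" has 2 vowels. The stems with 2 vowels (waral → fawaral, zapel → fazapel, wurer → fawurer) add the prefix fa-.
So koter → fakoter.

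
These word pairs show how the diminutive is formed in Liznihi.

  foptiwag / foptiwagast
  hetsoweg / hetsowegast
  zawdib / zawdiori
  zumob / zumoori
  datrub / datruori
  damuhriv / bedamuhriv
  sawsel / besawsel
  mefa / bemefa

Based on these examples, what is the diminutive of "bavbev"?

"bavbev" ends in -v. The one such stem in the data (damuhriv → bedamuhriv) adds the prefix be-, so the same rule applies.
So bavbev → bebavbev.

bebavbev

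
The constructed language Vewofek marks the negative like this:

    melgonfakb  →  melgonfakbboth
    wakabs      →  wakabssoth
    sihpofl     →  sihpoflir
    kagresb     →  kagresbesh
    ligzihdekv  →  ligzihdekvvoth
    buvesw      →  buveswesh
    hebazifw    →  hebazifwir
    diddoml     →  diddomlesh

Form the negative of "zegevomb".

zegevombesh

"zegevomb" has second-to-last letter 'm'. The one such stem in the data (diddoml → diddomlesh) adds -esh, so the same rule applies.
The other patterns: stems whose second-to-last letter is 'f' add -ir; stems whose second-to-last letter is 'b' or 'k' double the final consonant and add -oth.
So zegevomb → zegevombesh.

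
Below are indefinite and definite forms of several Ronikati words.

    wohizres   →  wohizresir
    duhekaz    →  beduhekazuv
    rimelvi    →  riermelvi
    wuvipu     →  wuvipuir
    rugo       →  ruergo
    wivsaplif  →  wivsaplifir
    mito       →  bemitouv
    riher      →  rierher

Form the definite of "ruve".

ruerve

"ruve" begins with r-. The stems beginning with r- (rugo → ruergo, rimelvi → riermelvi, riher → rierher) insert -er- after the first vowel.
The other patterns: stems beginning with w- add -ir; stems beginning with d- or m- add be- … -uv around the stem.
So ruve → ruerve.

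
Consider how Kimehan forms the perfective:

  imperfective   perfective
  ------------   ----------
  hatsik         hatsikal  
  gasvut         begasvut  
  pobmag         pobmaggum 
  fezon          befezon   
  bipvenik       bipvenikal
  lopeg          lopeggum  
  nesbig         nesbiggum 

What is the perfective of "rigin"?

"rigin" ends in -n. The one such stem in the data (fezon → befezon) adds the prefix be-, so the same rule applies.
So rigin → berigin.

berigin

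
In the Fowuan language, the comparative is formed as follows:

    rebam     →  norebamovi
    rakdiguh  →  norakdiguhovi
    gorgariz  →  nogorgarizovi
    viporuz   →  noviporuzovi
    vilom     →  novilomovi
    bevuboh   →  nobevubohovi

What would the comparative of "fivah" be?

nofivahovi

Every pair shown (rebam → norebamovi, rakdiguh → norakdiguhovi, gorgariz → nogorgarizovi, …) follows the same rule: add no- … -ovi around the stem.
So fivah → nofivahovi.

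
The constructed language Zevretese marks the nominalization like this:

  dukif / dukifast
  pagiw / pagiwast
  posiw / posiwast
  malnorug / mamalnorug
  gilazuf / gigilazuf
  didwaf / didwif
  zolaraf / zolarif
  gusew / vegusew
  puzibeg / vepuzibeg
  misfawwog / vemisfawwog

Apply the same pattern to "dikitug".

dukif and gilazuf both end in -f yet inflect differently (dukifast, gigilazuf), so the final letter is not what conditions the rule; the last vowel is.
"dikitug" has last vowel 'u'. The stems whose last vowel is 'u' (malnorug → mamalnorug, gilazuf → gigilazuf) repeat the first consonant+vowel as a prefix.
The other patterns: stems whose last vowel is 'i' add -ast; stems whose last vowel is 'a' change the last vowel to 'i'; stems whose last vowel is 'e' or 'o' add the prefix ve-.
So dikitug → didikitug.

didikitug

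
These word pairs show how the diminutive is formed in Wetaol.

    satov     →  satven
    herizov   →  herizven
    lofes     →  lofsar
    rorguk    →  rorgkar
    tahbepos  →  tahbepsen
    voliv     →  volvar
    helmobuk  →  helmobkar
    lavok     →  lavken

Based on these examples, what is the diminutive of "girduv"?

girdvar

lavok and rorguk both end in -k yet inflect differently (lavken, rorgkar), so the final letter is not what conditions the rule; the last vowel is.
"girduv" has last vowel 'u'. The stems whose last vowel is 'u' (rorguk → rorgkar, helmobuk → helmobkar) delete the last vowel and add -ar.
The other pattern: stems whose last vowel is 'o' delete the last vowel and add -en.
So girduv → girdvar.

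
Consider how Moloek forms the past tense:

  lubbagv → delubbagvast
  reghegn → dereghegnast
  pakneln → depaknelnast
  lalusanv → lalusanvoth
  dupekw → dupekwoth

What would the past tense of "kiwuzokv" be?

lubbagv and lalusanv both end in -v yet inflect differently (delubbagvast, lalusanvoth), so the final letter is not what conditions the rule; the second-to-last letter is.
"kiwuzokv" has second-to-last letter 'k'. The one such stem in the data (dupekw → dupekwoth) adds -oth, so the same rule applies.
The other pattern: stems whose second-to-last letter is 'g' or 'l' add de- … -ast around the stem.
So kiwuzokv → kiwuzokvoth.

kiwuzokvoth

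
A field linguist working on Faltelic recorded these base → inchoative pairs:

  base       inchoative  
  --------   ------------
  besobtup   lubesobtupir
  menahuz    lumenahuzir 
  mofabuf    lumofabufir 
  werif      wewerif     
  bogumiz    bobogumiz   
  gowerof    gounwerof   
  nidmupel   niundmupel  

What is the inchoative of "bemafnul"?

mofabuf and werif both end in -f yet inflect differently (lumofabufir, wewerif), so the final letter is not what conditions the rule; the last vowel is.
"bemafnul" has last vowel 'u'. The stems whose last vowel is 'u' (besobtup → lubesobtupir, menahuz → lumenahuzir, mofabuf → lumofabufir) add lu- … -ir around the stem.
The other patterns: stems whose last vowel is 'i' repeat the first consonant+vowel as a prefix; stems whose last vowel is 'e' or 'o' insert -un- after the first vowel.
So bemafnul → lubemafnulir.

lubemafnulir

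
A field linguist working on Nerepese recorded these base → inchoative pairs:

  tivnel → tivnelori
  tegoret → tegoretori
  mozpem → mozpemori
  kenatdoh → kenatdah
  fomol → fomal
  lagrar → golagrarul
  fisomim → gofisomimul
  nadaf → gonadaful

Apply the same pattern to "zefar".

gozefarul

tivnel and fomol both end in -l yet inflect differently (tivnelori, fomal), so the final letter is not what conditions the rule; the last vowel is.
"zefar" has last vowel 'a'. The stems whose last vowel is 'a' (lagrar → golagrarul, nadaf → gonadaful) add go- … -ul around the stem.
The other patterns: stems whose last vowel is 'e' add -ori; stems whose last vowel is 'o' change the last vowel to 'a'.
So zefar → gozefarul.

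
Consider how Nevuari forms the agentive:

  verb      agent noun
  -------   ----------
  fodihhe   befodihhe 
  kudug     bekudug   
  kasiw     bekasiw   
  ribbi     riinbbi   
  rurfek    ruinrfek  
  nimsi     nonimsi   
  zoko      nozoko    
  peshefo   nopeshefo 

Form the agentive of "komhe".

ribbi and nimsi both end in -i yet inflect differently (riinbbi, nonimsi), so the final letter is not what conditions the rule; the first letter is.
"komhe" begins with k-. The stems beginning with k- (kudug → bekudug, kasiw → bekasiw) add the prefix be-.
So komhe → bekomhe.

bekomhe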